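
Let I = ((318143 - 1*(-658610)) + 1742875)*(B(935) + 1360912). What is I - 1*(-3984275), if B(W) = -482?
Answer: 3699867504315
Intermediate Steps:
I = 3699863520040 (I = ((318143 - 1*(-658610)) + 1742875)*(-482 + 1360912) = ((318143 + 658610) + 1742875)*1360430 = (976753 + 1742875)*1360430 = 2719628*1360430 = 3699863520040)
I - 1*(-3984275) = 3699863520040 - 1*(-3984275) = 3699863520040 + 3984275 = 3699867504315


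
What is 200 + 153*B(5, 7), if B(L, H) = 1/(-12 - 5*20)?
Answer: 3991/20 ≈ 199.55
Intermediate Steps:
B(L, H) = -1/340 (B(L, H) = (1/20)/(-17) = -1/17*1/20 = -1/340)
200 + 153*B(5, 7) = 200 + 153*(-1/340) = 200 - 9/20 = 3991/20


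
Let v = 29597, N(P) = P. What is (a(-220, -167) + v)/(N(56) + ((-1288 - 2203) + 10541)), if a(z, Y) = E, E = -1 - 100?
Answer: 14748/3553 ≈ 4.1509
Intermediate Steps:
E = -101
a(z, Y) = -101
(a(-220, -167) + v)/(N(56) + ((-1288 - 2203) + 10541)) = (-101 + 29597)/(56 + ((-1288 - 2203) + 10541)) = 29496/(56 + (-3491 + 10541)) = 29496/(56 + 7050) = 29496/7106 = 29496*(1/7106) = 14748/3553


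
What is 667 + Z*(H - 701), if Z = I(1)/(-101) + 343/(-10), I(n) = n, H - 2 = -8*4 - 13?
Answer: 13227751/505 ≈ 26194.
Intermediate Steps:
H = -43 (H = 2 + (-8*4 - 13) = 2 + (-32 - 13) = 2 - 45 = -43)
Z = -34653/1010 (Z = 1/(-101) + 343/(-10) = 1*(-1/101) + 343*(-1/10) = -1/101 - 343/10 = -34653/1010 ≈ -34.310)
667 + Z*(H - 701) = 667 - 34653*(-43 - 701)/1010 = 667 - 34653/1010*(-744) = 667 + 12890916/505 = 13227751/505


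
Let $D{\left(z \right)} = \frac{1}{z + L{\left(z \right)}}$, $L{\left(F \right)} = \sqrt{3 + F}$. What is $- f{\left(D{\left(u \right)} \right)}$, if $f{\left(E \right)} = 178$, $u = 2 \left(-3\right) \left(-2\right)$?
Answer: $-178$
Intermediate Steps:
$u = 12$ ($u = \left(-6\right) \left(-2\right) = 12$)
$D{\left(z \right)} = \frac{1}{z + \sqrt{3 + z}}$
$- f{\left(D{\left(u \right)} \right)} = \left(-1\right) 178 = -178$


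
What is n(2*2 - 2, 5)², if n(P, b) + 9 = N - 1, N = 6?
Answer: 16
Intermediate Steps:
n(P, b) = -4 (n(P, b) = -9 + (6 - 1) = -9 + 5 = -4)
n(2*2 - 2, 5)² = (-4)² = 16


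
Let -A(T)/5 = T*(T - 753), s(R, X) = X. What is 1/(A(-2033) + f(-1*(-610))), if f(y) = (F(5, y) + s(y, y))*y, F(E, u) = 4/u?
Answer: -1/27947586 ≈ -3.5781e-8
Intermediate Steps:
A(T) = -5*T*(-753 + T) (A(T) = -5*T*(T - 753) = -5*T*(-753 + T))
f(y) = y*(y + 4/y) (f(y) = (4/y + y)*y = (y + 4/y)*y = y*(y + 4/y))
1/(A(-2033) + f(-1*(-610))) = 1/(5*(-2033)*(753 - 1*(-2033)) + (4 + (-1*(-610))²)) = 1/(5*(-2033)*(753 + 2033) + (4 + 610²)) = 1/(5*(-2033)*2786 + (4 + 372100)) = 1/(-28319690 + 372104) = 1/(-27947586) = -1/27947586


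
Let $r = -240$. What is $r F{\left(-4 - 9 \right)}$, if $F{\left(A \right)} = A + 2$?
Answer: $2640$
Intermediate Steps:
$F{\left(A \right)} = 2 + A$
$r F{\left(-4 - 9 \right)} = - 240 \left(2 - 13\right) = \left(-240\right) \left(-11\right) = 2640$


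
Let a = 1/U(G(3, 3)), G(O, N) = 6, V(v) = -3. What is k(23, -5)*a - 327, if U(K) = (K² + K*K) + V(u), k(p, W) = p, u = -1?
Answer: -980/3 ≈ -326.67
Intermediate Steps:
U(K) = -3 + 2*K² (U(K) = (K² + K*K) - 3 = (K² + K²) - 3 = 2*K² - 3 = -3 + 2*K²)
a = 1/69 (a = 1/(-3 + 2*6²) = 1/(-3 + 2*36) = 1/(-3 + 72) = 1/69 ≈ 0.014493)
k(23, -5)*a - 327 = 23*(1/69) - 327 = ⅓ - 327 = -980/3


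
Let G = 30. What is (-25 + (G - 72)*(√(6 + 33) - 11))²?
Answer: 259765 - 36708*√39 ≈ 30524.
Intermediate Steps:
(-25 + (G - 72)*(√(6 + 33) - 11))² = (-25 + (30 - 72)*(√(6 + 33) - 11))² = (-25 - 42*(√39 - 11))² = (-25 - 42*(-11 + √39))² = (-25 + (462 - 42*√39))² = (437 - 42*√39)²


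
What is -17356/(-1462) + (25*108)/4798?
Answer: 21805372/1753669 ≈ 12.434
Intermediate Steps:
-17356/(-1462) + (25*108)/4798 = -17356*(-1/1462) + 2700*(1/4798) = 8678/731 + 1350/2399 = 21805372/1753669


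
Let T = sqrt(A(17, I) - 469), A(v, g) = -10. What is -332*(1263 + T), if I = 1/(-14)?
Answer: -419316 - 332*I*sqrt(479) ≈ -4.1932e+5 - 7266.2*I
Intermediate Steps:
I = -1/14 ≈ -0.071429
T = I*sqrt(479) (T = sqrt(-10 - 469) = sqrt(-479) = I*sqrt(479) ≈ 21.886*I)
-332*(1263 + T) = -332*(1263 + I*sqrt(479)) = -419316 - 332*I*sqrt(479)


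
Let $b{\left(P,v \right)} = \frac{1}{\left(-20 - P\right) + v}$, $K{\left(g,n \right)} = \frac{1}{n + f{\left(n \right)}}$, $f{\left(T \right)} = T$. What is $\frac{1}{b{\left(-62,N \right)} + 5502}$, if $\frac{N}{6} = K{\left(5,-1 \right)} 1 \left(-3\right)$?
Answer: $\frac{51}{280603} \approx 0.00018175$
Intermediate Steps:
$K{\left(g,n \right)} = \frac{1}{2 n}$ ($K{\left(g,n \right)} = \frac{1}{n + n} = \frac{1}{2 n}$)
$N = 9$ ($N = 6 \frac{1}{2 \left(-1\right)} 1 \left(-3\right) = 6 \cdot \frac{1}{2} \left(-1\right) 1 \left(-3\right) = 6 \left(- \frac{1}{2}\right) 1 \left(-3\right) = 6 \left(\left(- \frac{1}{2}\right) \left(-3\right)\right) = 6 \cdot \frac{3}{2} = 9$)
$b{\left(P,v \right)} = \frac{1}{-20 + v - P}$
$\frac{1}{b{\left(-62,N \right)} + 5502} = \frac{1}{\frac{1}{-20 + 9 - -62} + 5502} = \frac{1}{\frac{1}{-20 + 9 + 62} + 5502} = \frac{1}{\frac{1}{51} + 5502} = \frac{1}{\frac{280603}{51}} = \frac{51}{280603}$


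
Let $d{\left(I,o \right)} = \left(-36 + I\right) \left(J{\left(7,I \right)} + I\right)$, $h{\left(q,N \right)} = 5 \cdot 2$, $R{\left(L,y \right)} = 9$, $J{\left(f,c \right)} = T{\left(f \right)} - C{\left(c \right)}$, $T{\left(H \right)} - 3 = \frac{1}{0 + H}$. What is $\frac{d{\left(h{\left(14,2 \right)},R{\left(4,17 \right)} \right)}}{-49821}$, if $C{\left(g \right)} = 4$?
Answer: $\frac{1664}{348747} \approx 0.0047714$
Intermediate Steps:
$T{\left(H \right)} = 3 + \frac{1}{H}$ ($T{\left(H \right)} = 3 + \frac{1}{0 + H} = 3 + \frac{1}{H}$)
$J{\left(f,c \right)} = -1 + \frac{1}{f}$ ($J{\left(f,c \right)} = \left(3 + \frac{1}{f}\right) - 4 = -1 + \frac{1}{f}$)
$h{\left(q,N \right)} = 10$
$d{\left(I,o \right)} = \left(-36 + I\right) \left(- \frac{6}{7} + I\right)$ ($d{\left(I,o \right)} = \left(-36 + I\right) \left(\frac{1 - 7}{7} + I\right) = \left(-36 + I\right) \left(\frac{1}{7} \left(-6\right) + I\right) = \left(-36 + I\right) \left(- \frac{6}{7} + I\right)$)
$\frac{d{\left(h{\left(14,2 \right)},R{\left(4,17 \right)} \right)}}{-49821} = \frac{\frac{216}{7} + 10^{2} - \frac{2580}{7}}{-49821} = \left(\frac{216}{7} + 100 - \frac{2580}{7}\right) \left(- \frac{1}{49821}\right) = \left(- \frac{1664}{7}\right) \left(- \frac{1}{49821}\right) = \frac{1664}{348747}$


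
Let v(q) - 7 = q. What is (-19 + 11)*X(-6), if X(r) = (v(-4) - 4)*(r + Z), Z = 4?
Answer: -16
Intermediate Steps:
v(q) = 7 + q
X(r) = -4 - r (X(r) = ((7 - 4) - 4)*(r + 4) = (3 - 4)*(4 + r) = -(4 + r) = -4 - r)
(-19 + 11)*X(-6) = (-19 + 11)*(-4 - 1*(-6)) = -8*(-4 + 6) = -8*2 = -16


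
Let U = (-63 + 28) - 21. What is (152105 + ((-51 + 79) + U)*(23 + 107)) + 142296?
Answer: 290761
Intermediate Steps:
U = -56 (U = -35 - 21 = -56)
(152105 + ((-51 + 79) + U)*(23 + 107)) + 142296 = (152105 + ((-51 + 79) - 56)*(23 + 107)) + 142296 = (152105 + (28 - 56)*130) + 142296 = (152105 - 28*130) + 142296 = (152105 - 3640) + 142296 = 148465 + 142296 = 290761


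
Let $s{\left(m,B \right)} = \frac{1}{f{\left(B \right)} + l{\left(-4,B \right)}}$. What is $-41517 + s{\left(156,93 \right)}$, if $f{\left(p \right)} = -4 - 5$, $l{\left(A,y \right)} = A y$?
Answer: $- \frac{15817978}{381} \approx -41517.0$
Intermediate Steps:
$f{\left(p \right)} = -9$ ($f{\left(p \right)} = -4 - 5 = -9$)
$s{\left(m,B \right)} = \frac{1}{-9 - 4 B}$
$-41517 + s{\left(156,93 \right)} = -41517 - \frac{1}{9 + 4 \cdot 93} = -41517 - \frac{1}{9 + 372} = -41517 - \frac{1}{381} = - \frac{15817978}{381}$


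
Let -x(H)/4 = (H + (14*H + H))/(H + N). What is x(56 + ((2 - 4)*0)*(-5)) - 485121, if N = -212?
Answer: -18918823/39 ≈ -4.8510e+5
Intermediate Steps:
x(H) = -64*H/(-212 + H) (x(H) = -4*(H + (14*H + H))/(H - 212) = -4*(H + 15*H)/(-212 + H) = -4*16*H/(-212 + H) = -64*H/(-212 + H))
x(56 + ((2 - 4)*0)*(-5)) - 485121 = -64*(56 + ((2 - 4)*0)*(-5))/(-212 + (56 + ((2 - 4)*0)*(-5))) - 485121 = -64*(56 - 2*0*(-5))/(-212 + (56 - 2*0*(-5))) - 485121 = -64*(56 + 0*(-5))/(-212 + (56 + 0*(-5))) - 485121 = -64*(56 + 0)/(-212 + (56 + 0)) - 485121 = -64*56/(-212 + 56) - 485121 = -64*56/(-156) - 485121 = -64*56*(-1/156) - 485121 = 896/39 - 485121 = -18918823/39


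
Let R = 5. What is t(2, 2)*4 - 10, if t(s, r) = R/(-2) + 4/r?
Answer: -12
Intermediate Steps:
t(s, r) = -5/2 + 4/r (t(s, r) = 5/(-2) + 4/r = 5*(-½) + 4/r = -5/2 + 4/r)
t(2, 2)*4 - 10 = (-5/2 + 4/2)*4 - 10 = (-5/2 + 4*(½))*4 - 10 = (-5/2 + 2)*4 - 10 = -½*4 - 10 = -2 - 10 = -12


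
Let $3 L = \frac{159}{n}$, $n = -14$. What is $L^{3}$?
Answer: $- \frac{148877}{2744} \approx -54.255$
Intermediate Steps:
$L = - \frac{53}{14}$ ($L = \frac{159 \frac{1}{-14}}{3} = \frac{159 \left(- \frac{1}{14}\right)}{3} = \frac{1}{3} \left(- \frac{159}{14}\right) = - \frac{53}{14} \approx -3.7857$)
$L^{3} = \left(- \frac{53}{14}\right)^{3} = - \frac{148877}{2744}$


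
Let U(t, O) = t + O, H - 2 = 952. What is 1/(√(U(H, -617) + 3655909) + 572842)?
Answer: 286421/164072150359 - √3656246/328144300718 ≈ 1.7399e-6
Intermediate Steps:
H = 954 (H = 2 + 952 = 954)
U(t, O) = O + t
1/(√(U(H, -617) + 3655909) + 572842) = 1/(√((-617 + 954) + 3655909) + 572842) = 1/(√(337 + 3655909) + 572842) = 1/(√3656246 + 572842) = 1/(572842 + √3656246)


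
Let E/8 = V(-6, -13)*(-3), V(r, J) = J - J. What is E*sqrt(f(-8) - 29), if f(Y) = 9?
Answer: 0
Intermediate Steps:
V(r, J) = 0
E = 0 (E = 8*(0*(-3)) = 8*0 = 0)
E*sqrt(f(-8) - 29) = 0*sqrt(9 - 29) = 0*sqrt(-20) = 0*(2*I*sqrt(5)) = 0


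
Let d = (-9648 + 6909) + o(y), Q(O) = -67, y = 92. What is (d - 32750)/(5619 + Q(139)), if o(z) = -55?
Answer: -4443/694 ≈ -6.4020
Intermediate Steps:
d = -2794 (d = (-9648 + 6909) - 55 = -2739 - 55 = -2794)
(d - 32750)/(5619 + Q(139)) = (-2794 - 32750)/(5619 - 67) = -35544/5552 = -35544*1/5552 = -4443/694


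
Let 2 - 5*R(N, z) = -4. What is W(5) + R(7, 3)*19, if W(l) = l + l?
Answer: 164/5 ≈ 32.800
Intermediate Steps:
W(l) = 2*l
R(N, z) = 6/5 (R(N, z) = ⅖ - ⅕*(-4) = ⅖ + ⅘ = 6/5)
W(5) + R(7, 3)*19 = 2*5 + (6/5)*19 = 10 + 114/5 = 164/5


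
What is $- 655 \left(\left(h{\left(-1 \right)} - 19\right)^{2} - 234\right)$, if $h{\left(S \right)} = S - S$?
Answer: $-83185$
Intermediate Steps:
$h{\left(S \right)} = 0$
$- 655 \left(\left(h{\left(-1 \right)} - 19\right)^{2} - 234\right) = - 655 \left(\left(0 - 19\right)^{2} - 234\right) = - 655 \left(\left(-19\right)^{2} - 234\right) = - 655 \left(361 - 234\right) = \left(-655\right) 127 = -83185$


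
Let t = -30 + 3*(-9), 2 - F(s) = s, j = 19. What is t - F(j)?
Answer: -40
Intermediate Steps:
F(s) = 2 - s
t = -57 (t = -30 - 27 = -57)
t - F(j) = -57 - (2 - 1*19) = -57 - (2 - 19) = -57 - 1*(-17) = -57 + 17 = -40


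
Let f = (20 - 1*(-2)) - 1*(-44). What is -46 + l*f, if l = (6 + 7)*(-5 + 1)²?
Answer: 13682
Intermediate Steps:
f = 66 (f = (20 + 2) + 44 = 22 + 44 = 66)
l = 208 (l = 13*(-4)² = 13*16 = 208)
-46 + l*f = -46 + 208*66 = -46 + 13728 = 13682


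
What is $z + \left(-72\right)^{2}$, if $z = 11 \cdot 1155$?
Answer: $17889$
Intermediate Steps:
$z = 12705$
$z + \left(-72\right)^{2} = 12705 + \left(-72\right)^{2} = 12705 + 5184 = 17889$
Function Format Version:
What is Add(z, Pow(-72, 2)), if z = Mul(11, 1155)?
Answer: 17889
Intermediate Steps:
z = 12705
Add(z, Pow(-72, 2)) = Add(12705, Pow(-72, 2)) = Add(12705, 5184) = 17889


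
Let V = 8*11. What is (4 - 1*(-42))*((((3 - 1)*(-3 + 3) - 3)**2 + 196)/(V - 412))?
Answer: -4715/162 ≈ -29.105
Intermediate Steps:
V = 88
(4 - 1*(-42))*((((3 - 1)*(-3 + 3) - 3)**2 + 196)/(V - 412)) = (4 - 1*(-42))*((((3 - 1)*(-3 + 3) - 3)**2 + 196)/(88 - 412)) = (4 + 42)*(((2*0 - 3)**2 + 196)/(-324)) = 46*(((0 - 3)**2 + 196)*(-1/324)) = 46*(((-3)**2 + 196)*(-1/324)) = 46*((9 + 196)*(-1/324)) = 46*(205*(-1/324)) = 46*(-205/324) = -4715/162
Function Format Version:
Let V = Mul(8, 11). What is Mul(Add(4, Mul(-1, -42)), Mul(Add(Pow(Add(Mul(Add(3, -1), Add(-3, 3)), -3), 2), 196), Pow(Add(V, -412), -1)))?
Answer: Rational(-4715, 162) ≈ -29.105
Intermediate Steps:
V = 88
Mul(Add(4, Mul(-1, -42)), Mul(Add(Pow(Add(Mul(Add(3, -1), Add(-3, 3)), -3), 2), 196), Pow(Add(V, -412), -1))) = Mul(Add(4, Mul(-1, -42)), Mul(Add(Pow(Add(Mul(Add(3, -1), Add(-3, 3)), -3), 2), 196), Pow(Add(88, -412), -1))) = Mul(Add(4, 42), Mul(Add(Pow(Add(Mul(2, 0), -3), 2), 196), Pow(-324, -1))) = Mul(46, Mul(Add(Pow(Add(0, -3), 2), 196), Rational(-1, 324))) = Mul(46, Mul(Add(Pow(-3, 2), 196), Rational(-1, 324))) = Mul(46, Mul(Add(9, 196), Rational(-1, 324))) = Mul(46, Mul(205, Rational(-1, 324))) = Mul(46, Rational(-205, 324)) = Rational(-4715, 162)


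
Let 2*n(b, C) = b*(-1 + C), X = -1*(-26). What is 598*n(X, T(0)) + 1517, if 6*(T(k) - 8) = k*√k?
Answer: 55935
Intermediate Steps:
T(k) = 8 + k^(3/2)/6 (T(k) = 8 + (k*√k)/6 = 8 + k^(3/2)/6)
X = 26
n(b, C) = b*(-1 + C)/2 (n(b, C) = (b*(-1 + C))/2 = b*(-1 + C)/2)
598*n(X, T(0)) + 1517 = 598*((½)*26*(-1 + (8 + 0^(3/2)/6))) + 1517 = 598*((½)*26*(-1 + (8 + (⅙)*0))) + 1517 = 598*((½)*26*(-1 + (8 + 0))) + 1517 = 598*((½)*26*(-1 + 8)) + 1517 = 598*((½)*26*7) + 1517 = 598*91 + 1517 = 54418 + 1517 = 55935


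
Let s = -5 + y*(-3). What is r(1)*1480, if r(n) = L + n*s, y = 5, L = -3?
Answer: -34040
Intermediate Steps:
s = -20 (s = -5 + 5*(-3) = -5 - 15 = -20)
r(n) = -3 - 20*n (r(n) = -3 + n*(-20) = -3 - 20*n)
r(1)*1480 = (-3 - 20*1)*1480 = (-3 - 20)*1480 = -23*1480 = -34040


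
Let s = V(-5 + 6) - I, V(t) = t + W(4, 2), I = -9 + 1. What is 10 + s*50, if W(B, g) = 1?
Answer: 510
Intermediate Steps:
I = -8
V(t) = 1 + t (V(t) = t + 1 = 1 + t)
s = 10 (s = (1 + (-5 + 6)) - 1*(-8) = (1 + 1) + 8 = 2 + 8 = 10)
10 + s*50 = 10 + 10*50 = 10 + 500 = 510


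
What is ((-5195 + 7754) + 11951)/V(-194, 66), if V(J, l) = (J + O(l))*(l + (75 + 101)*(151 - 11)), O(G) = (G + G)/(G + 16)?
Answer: -297455/97440464 ≈ -0.0030527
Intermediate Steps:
O(G) = 2*G/(16 + G) (O(G) = (2*G)/(16 + G) = 2*G/(16 + G))
V(J, l) = (24640 + l)*(J + 2*l/(16 + l)) (V(J, l) = (J + 2*l/(16 + l))*(l + (75 + 101)*(151 - 11)) = (J + 2*l/(16 + l))*(l + 176*140) = (J + 2*l/(16 + l))*(l + 24640) = (J + 2*l/(16 + l))*(24640 + l) = (24640 + l)*(J + 2*l/(16 + l)))
((-5195 + 7754) + 11951)/V(-194, 66) = ((-5195 + 7754) + 11951)/(((2*66**2 + 49280*66 - 194*(16 + 66)*(24640 + 66))/(16 + 66))) = (2559 + 11951)/(((2*4356 + 3252480 - 194*82*24706)/82)) = 14510/(((8712 + 3252480 - 393023048)/82)) = 14510/(((1/82)*(-389761856))) = 14510/(-194880928/41) = 14510*(-41/194880928) = -297455/97440464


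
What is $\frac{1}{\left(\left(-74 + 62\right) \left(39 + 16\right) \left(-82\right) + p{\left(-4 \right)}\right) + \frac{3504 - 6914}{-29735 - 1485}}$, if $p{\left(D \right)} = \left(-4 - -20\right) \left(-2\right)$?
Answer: $\frac{3122}{168863077} \approx 1.8488 \cdot 10^{-5}$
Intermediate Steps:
$p{\left(D \right)} = -32$ ($p{\left(D \right)} = \left(-4 + 20\right) \left(-2\right) = 16 \left(-2\right) = -32$)
$\frac{1}{\left(\left(-74 + 62\right) \left(39 + 16\right) \left(-82\right) + p{\left(-4 \right)}\right) + \frac{3504 - 6914}{-29735 - 1485}} = \frac{1}{\left(\left(-74 + 62\right) \left(39 + 16\right) \left(-82\right) - 32\right) + \frac{3504 - 6914}{-29735 - 1485}} = \frac{1}{\left(\left(-12\right) 55 \left(-82\right) - 32\right) - \frac{3410}{-31220}} = \frac{1}{\left(\left(-660\right) \left(-82\right) - 32\right) - - \frac{341}{3122}} = \frac{1}{\left(54120 - 32\right) + \frac{341}{3122}} = \frac{1}{54088 + \frac{341}{3122}} = \frac{1}{\frac{168863077}{3122}} = \frac{3122}{168863077}$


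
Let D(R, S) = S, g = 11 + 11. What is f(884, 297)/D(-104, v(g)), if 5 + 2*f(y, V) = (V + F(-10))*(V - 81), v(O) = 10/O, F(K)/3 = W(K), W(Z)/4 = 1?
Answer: 734129/10 ≈ 73413.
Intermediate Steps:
g = 22
W(Z) = 4 (W(Z) = 4*1 = 4)
F(K) = 12 (F(K) = 3*4 = 12)
f(y, V) = -5/2 + (-81 + V)*(12 + V)/2 (f(y, V) = -5/2 + ((V + 12)*(V - 81))/2 = -5/2 + ((12 + V)*(-81 + V))/2 = -5/2 + ((-81 + V)*(12 + V))/2 = -5/2 + (-81 + V)*(12 + V)/2)
f(884, 297)/D(-104, v(g)) = (-977/2 + (½)*297² - 69/2*297)/((10/22)) = (-977/2 + (½)*88209 - 20493/2)/((10*(1/22))) = (-977/2 + 88209/2 - 20493/2)/(5/11) = (66739/2)*(11/5) = 734129/10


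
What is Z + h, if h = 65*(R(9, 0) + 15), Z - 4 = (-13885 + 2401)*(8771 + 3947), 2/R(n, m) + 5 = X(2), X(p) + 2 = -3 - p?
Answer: -876315263/6 ≈ -1.4605e+8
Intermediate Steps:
X(p) = -5 - p (X(p) = -2 + (-3 - p) = -5 - p)
R(n, m) = -⅙ (R(n, m) = 2/(-5 + (-5 - 1*2)) = 2/(-5 + (-5 - 2)) = 2/(-5 - 7) = 2/(-12) = 2*(-1/12) = -⅙)
Z = -146053508 (Z = 4 + (-13885 + 2401)*(8771 + 3947) = 4 - 11484*12718 = 4 - 146053512 = -146053508)
h = 5785/6 (h = 65*(-⅙ + 15) = 65*(89/6) = 5785/6 ≈ 964.17)
Z + h = -146053508 + 5785/6 = -876315263/6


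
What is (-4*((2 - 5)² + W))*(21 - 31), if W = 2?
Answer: 440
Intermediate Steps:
(-4*((2 - 5)² + W))*(21 - 31) = (-4*((2 - 5)² + 2))*(21 - 31) = -4*((-3)² + 2)*(-10) = -4*(9 + 2)*(-10) = -4*11*(-10) = -44*(-10) = 440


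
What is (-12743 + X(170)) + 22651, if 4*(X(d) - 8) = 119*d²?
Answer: 869691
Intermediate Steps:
X(d) = 8 + 119*d²/4 (X(d) = 8 + (119*d²)/4 = 8 + 119*d²/4)
(-12743 + X(170)) + 22651 = (-12743 + (8 + (119/4)*170²)) + 22651 = (-12743 + (8 + (119/4)*28900)) + 22651 = (-12743 + (8 + 859775)) + 22651 = (-12743 + 859783) + 22651 = 847040 + 22651 = 869691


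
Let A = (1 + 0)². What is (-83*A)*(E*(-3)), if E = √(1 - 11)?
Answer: 249*I*√10 ≈ 787.41*I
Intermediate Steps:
E = I*√10 (E = √(-10) = I*√10 ≈ 3.1623*I)
A = 1 (A = 1² = 1)
(-83*A)*(E*(-3)) = (-83*1)*((I*√10)*(-3)) = -(-249)*I*√10 = 249*I*√10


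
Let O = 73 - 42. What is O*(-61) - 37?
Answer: -1928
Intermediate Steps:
O = 31
O*(-61) - 37 = 31*(-61) - 37 = -1891 - 37 = -1928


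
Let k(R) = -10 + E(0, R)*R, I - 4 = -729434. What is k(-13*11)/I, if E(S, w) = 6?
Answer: 14/11765 ≈ 0.0011900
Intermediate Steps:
I = -729430 (I = 4 - 729434 = -729430)
k(R) = -10 + 6*R
k(-13*11)/I = (-10 + 6*(-13*11))/(-729430) = (-10 + 6*(-143))*(-1/729430) = (-10 - 858)*(-1/729430) = -868*(-1/729430) = 14/11765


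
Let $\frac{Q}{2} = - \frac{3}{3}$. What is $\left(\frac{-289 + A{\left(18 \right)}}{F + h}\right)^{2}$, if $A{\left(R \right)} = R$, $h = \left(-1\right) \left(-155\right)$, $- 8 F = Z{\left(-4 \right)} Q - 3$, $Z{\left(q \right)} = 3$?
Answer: $\frac{4700224}{1560001} \approx 3.013$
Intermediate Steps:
$Q = -2$ ($Q = 2 \left(- \frac{3}{3}\right) = 2 \left(\left(-3\right) \frac{1}{3}\right) = 2 \left(-1\right) = -2$)
$F = \frac{9}{8}$ ($F = - \frac{3 \left(-2\right) - 3}{8} = - \frac{-6 - 3}{8} = \left(- \frac{1}{8}\right) \left(-9\right) = \frac{9}{8} \approx 1.125$)
$h = 155$
$\left(\frac{-289 + A{\left(18 \right)}}{F + h}\right)^{2} = \left(\frac{-289 + 18}{\frac{9}{8} + 155}\right)^{2} = \left(- \frac{271}{\frac{1249}{8}}\right)^{2} = \left(\left(-271\right) \frac{8}{1249}\right)^{2} = \left(- \frac{2168}{1249}\right)^{2} = \frac{4700224}{1560001}$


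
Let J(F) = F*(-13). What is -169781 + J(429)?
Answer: -175358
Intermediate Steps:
J(F) = -13*F
-169781 + J(429) = -169781 - 13*429 = -169781 - 5577 = -175358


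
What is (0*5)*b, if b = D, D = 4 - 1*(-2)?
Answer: 0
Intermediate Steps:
D = 6 (D = 4 + 2 = 6)
b = 6
(0*5)*b = (0*5)*6 = 0*6 = 0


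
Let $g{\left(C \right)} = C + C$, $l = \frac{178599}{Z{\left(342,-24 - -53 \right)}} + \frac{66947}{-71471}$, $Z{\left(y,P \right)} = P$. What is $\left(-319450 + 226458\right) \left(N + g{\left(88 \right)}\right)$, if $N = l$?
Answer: $- \frac{1220752075484800}{2072659} \approx -5.8898 \cdot 10^{8}$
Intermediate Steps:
$l = \frac{12762707666}{2072659}$ ($l = \frac{178599}{-24 - -53} + \frac{66947}{-71471} = \frac{178599}{-24 + 53} + 66947 \left(- \frac{1}{71471}\right) = \frac{178599}{29} - \frac{66947}{71471} = \frac{12762707666}{2072659} \approx 6157.6$)
$g{\left(C \right)} = 2 C$
$N = \frac{12762707666}{2072659} \approx 6157.6$
$\left(-319450 + 226458\right) \left(N + g{\left(88 \right)}\right) = \left(-319450 + 226458\right) \left(\frac{12762707666}{2072659} + 2 \cdot 88\right) = - 92992 \left(\frac{12762707666}{2072659} + 176\right) = \left(-92992\right) \frac{13127495650}{2072659} = - \frac{1220752075484800}{2072659}$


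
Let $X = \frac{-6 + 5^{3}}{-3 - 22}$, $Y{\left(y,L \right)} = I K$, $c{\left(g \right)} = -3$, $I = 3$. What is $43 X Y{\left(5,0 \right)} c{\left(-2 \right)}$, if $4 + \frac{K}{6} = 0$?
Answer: $- \frac{1105272}{25} \approx -44211.0$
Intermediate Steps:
$K = -24$ ($K = -24 + 6 \cdot 0 = -24 + 0 = -24$)
$Y{\left(y,L \right)} = -72$ ($Y{\left(y,L \right)} = 3 \left(-24\right) = -72$)
$X = - \frac{119}{25}$ ($X = \frac{-6 + 125}{-25} = 119 \left(- \frac{1}{25}\right) = - \frac{119}{25} \approx -4.76$)
$43 X Y{\left(5,0 \right)} c{\left(-2 \right)} = 43 \left(- \frac{119}{25}\right) \left(\left(-72\right) \left(-3\right)\right) = \left(- \frac{5117}{25}\right) 216 = - \frac{1105272}{25}$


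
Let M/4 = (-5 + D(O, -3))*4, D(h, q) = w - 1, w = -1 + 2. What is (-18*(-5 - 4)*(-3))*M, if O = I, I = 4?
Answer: 38880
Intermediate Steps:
O = 4
w = 1
D(h, q) = 0 (D(h, q) = 1 - 1 = 0)
M = -80 (M = 4*((-5 + 0)*4) = 4*(-5*4) = 4*(-20) = -80)
(-18*(-5 - 4)*(-3))*M = -18*(-5 - 4)*(-3)*(-80) = -(-162)*(-3)*(-80) = -18*27*(-80) = -486*(-80) = 38880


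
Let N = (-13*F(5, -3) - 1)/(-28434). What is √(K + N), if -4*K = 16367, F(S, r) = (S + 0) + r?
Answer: I*√367571981105/9478 ≈ 63.967*I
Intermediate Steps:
F(S, r) = S + r
K = -16367/4 (K = -¼*16367 = -16367/4 ≈ -4091.8)
N = 9/9478 (N = (-13*(5 - 3) - 1)/(-28434) = (-13*2 - 1)*(-1/28434) = (-26 - 1)*(-1/28434) = -27*(-1/28434) = 9/9478 ≈ 0.00094957)
√(K + N) = √(-16367/4 + 9/9478) = √(-77563195/18956) = I*√367571981105/9478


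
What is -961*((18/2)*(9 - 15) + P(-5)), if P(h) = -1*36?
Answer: 86490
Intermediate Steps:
P(h) = -36
-961*((18/2)*(9 - 15) + P(-5)) = -961*((18/2)*(9 - 15) - 36) = -961*((18*(1/2))*(-6) - 36) = -961*(9*(-6) - 36) = -961*(-54 - 36) = -961*(-90) = 86490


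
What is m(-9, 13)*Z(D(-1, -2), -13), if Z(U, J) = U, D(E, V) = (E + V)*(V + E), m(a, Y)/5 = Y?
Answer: 585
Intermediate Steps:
m(a, Y) = 5*Y
D(E, V) = (E + V)**2 (D(E, V) = (E + V)*(E + V) = (E + V)**2)
m(-9, 13)*Z(D(-1, -2), -13) = (5*13)*(-1 - 2)**2 = 65*(-3)**2 = 65*9 = 585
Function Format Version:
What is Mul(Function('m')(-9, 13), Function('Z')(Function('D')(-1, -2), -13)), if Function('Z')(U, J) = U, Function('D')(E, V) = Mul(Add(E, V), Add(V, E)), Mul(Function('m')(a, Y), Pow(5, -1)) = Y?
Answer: 585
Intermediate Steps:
Function('m')(a, Y) = Mul(5, Y)
Function('D')(E, V) = Pow(Add(E, V), 2) (Function('D')(E, V) = Mul(Add(E, V), Add(E, V)) = Pow(Add(E, V), 2))
Mul(Function('m')(-9, 13), Function('Z')(Function('D')(-1, -2), -13)) = Mul(Mul(5, 13), Pow(Add(-1, -2), 2)) = Mul(65, Pow(-3, 2)) = Mul(65, 9) = 585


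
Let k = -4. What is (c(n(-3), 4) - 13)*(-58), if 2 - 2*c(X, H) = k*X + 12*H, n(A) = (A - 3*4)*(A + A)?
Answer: -8352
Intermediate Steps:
n(A) = 2*A*(-12 + A) (n(A) = (A - 12)*(2*A) = (-12 + A)*(2*A) = 2*A*(-12 + A))
c(X, H) = 1 - 6*H + 2*X (c(X, H) = 1 - (-4*X + 12*H)/2 = 1 + (-6*H + 2*X) = 1 - 6*H + 2*X)
(c(n(-3), 4) - 13)*(-58) = ((1 - 6*4 + 2*(2*(-3)*(-12 - 3))) - 13)*(-58) = ((1 - 24 + 2*(2*(-3)*(-15))) - 13)*(-58) = ((1 - 24 + 2*90) - 13)*(-58) = ((1 - 24 + 180) - 13)*(-58) = (157 - 13)*(-58) = 144*(-58) = -8352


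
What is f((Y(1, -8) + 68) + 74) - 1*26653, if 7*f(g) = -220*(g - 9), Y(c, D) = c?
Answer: -216051/7 ≈ -30864.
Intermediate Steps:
f(g) = 1980/7 - 220*g/7 (f(g) = (-220*(g - 9))/7 = (-220*(-9 + g))/7 = (1980 - 220*g)/7 = 1980/7 - 220*g/7)
f((Y(1, -8) + 68) + 74) - 1*26653 = (1980/7 - 220*((1 + 68) + 74)/7) - 1*26653 = (1980/7 - 220*(69 + 74)/7) - 26653 = (1980/7 - 220/7*143) - 26653 = (1980/7 - 31460/7) - 26653 = -29480/7 - 26653 = -216051/7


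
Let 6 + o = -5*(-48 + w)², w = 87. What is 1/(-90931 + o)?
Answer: -1/98542 ≈ -1.0148e-5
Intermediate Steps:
o = -7611 (o = -6 - 5*(-48 + 87)² = -6 - 5*39² = -6 - 5*1521 = -6 - 7605 = -7611)
1/(-90931 + o) = 1/(-90931 - 7611) = 1/(-98542) = -1/98542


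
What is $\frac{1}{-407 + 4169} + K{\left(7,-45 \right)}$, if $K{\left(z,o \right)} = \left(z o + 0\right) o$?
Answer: $\frac{53326351}{3762} \approx 14175.0$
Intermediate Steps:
$K{\left(z,o \right)} = z o^{2}$ ($K{\left(z,o \right)} = \left(o z + 0\right) o = o z o = z o^{2}$)
$\frac{1}{-407 + 4169} + K{\left(7,-45 \right)} = \frac{1}{-407 + 4169} + 7 \left(-45\right)^{2} = \frac{1}{3762} + 7 \cdot 2025 = \frac{1}{3762} + 14175 = \frac{53326351}{3762}$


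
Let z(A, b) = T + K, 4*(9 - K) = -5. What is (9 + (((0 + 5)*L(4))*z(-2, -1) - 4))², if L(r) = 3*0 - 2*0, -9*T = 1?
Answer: 25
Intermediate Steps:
K = 41/4 (K = 9 - ¼*(-5) = 9 + 5/4 = 41/4 ≈ 10.250)
T = -⅑ (T = -⅑*1 = -⅑ ≈ -0.11111)
L(r) = 0 (L(r) = 0 + 0 = 0)
z(A, b) = 365/36 (z(A, b) = -⅑ + 41/4 = 365/36)
(9 + (((0 + 5)*L(4))*z(-2, -1) - 4))² = (9 + (((0 + 5)*0)*(365/36) - 4))² = (9 + ((5*0)*(365/36) - 4))² = (9 + (0*(365/36) - 4))² = (9 + (0 - 4))² = (9 - 4)² = 5² = 25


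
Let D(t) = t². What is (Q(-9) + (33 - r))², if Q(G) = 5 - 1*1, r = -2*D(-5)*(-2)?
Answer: 3969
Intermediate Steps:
r = 100 (r = -2*(-5)²*(-2) = -2*25*(-2) = -50*(-2) = 100)
Q(G) = 4 (Q(G) = 5 - 1 = 4)
(Q(-9) + (33 - r))² = (4 + (33 - 1*100))² = (4 + (33 - 100))² = (4 - 67)² = (-63)² = 3969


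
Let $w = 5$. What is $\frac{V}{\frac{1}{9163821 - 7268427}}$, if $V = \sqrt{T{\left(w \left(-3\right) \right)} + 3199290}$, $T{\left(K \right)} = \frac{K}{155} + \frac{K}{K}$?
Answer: $\frac{1895394 \sqrt{3074518558}}{31} \approx 3.3902 \cdot 10^{9}$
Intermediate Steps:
$T{\left(K \right)} = 1 + \frac{K}{155}$ ($T{\left(K \right)} = K \frac{1}{155} + 1 = \frac{K}{155} + 1 = 1 + \frac{K}{155}$)
$V = \frac{\sqrt{3074518558}}{31}$ ($V = \sqrt{\left(1 + \frac{5 \left(-3\right)}{155}\right) + 3199290} = \sqrt{\left(1 + \frac{1}{155} \left(-15\right)\right) + 3199290} = \sqrt{\left(1 - \frac{3}{31}\right) + 3199290} = \sqrt{\frac{28}{31} + 3199290} = \sqrt{\frac{99178018}{31}} = \frac{\sqrt{3074518558}}{31} \approx 1788.7$)
$\frac{V}{\frac{1}{9163821 - 7268427}} = \frac{\frac{1}{31} \sqrt{3074518558}}{\frac{1}{9163821 - 7268427}} = \frac{\frac{1}{31} \sqrt{3074518558}}{\frac{1}{1895394}} = \frac{\sqrt{3074518558}}{31} \frac{1}{\frac{1}{1895394}} = \frac{\sqrt{3074518558}}{31} \cdot 1895394 = \frac{1895394 \sqrt{3074518558}}{31}$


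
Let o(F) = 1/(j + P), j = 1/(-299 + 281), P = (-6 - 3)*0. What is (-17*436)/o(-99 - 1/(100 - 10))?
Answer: 3706/9 ≈ 411.78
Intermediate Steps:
P = 0 (P = -9*0 = 0)
j = -1/18 (j = 1/(-18) = -1/18 ≈ -0.055556)
o(F) = -18 (o(F) = 1/(-1/18 + 0) = 1/(-1/18) = -18)
(-17*436)/o(-99 - 1/(100 - 10)) = -17*436/(-18) = -7412*(-1/18) = 3706/9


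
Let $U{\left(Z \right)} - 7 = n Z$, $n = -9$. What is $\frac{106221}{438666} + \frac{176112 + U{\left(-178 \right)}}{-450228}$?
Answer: $- \frac{5022748633}{32916619308} \approx -0.15259$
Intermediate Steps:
$U{\left(Z \right)} = 7 - 9 Z$
$\frac{106221}{438666} + \frac{176112 + U{\left(-178 \right)}}{-450228} = \frac{106221}{438666} + \frac{176112 + \left(7 - -1602\right)}{-450228} = 106221 \cdot \frac{1}{438666} + \left(176112 + \left(7 + 1602\right)\right) \left(- \frac{1}{450228}\right) = \frac{35407}{146222} + \left(176112 + 1609\right) \left(- \frac{1}{450228}\right) = \frac{35407}{146222} + 177721 \left(- \frac{1}{450228}\right) = \frac{35407}{146222} - \frac{177721}{450228} = - \frac{5022748633}{32916619308}$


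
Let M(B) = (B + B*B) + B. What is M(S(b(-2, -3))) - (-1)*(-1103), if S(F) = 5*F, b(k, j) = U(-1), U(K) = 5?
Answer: -428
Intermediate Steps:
b(k, j) = 5
M(B) = B² + 2*B (M(B) = (B + B²) + B = B² + 2*B)
M(S(b(-2, -3))) - (-1)*(-1103) = (5*5)*(2 + 5*5) - (-1)*(-1103) = 25*(2 + 25) - 1*1103 = 25*27 - 1103 = 675 - 1103 = -428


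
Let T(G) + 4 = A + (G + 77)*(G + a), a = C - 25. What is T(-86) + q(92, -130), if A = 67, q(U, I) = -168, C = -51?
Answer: 1353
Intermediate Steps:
a = -76 (a = -51 - 25 = -76)
T(G) = 63 + (-76 + G)*(77 + G) (T(G) = -4 + (67 + (G + 77)*(G - 76)) = -4 + (67 + (77 + G)*(-76 + G)) = -4 + (67 + (-76 + G)*(77 + G)) = 63 + (-76 + G)*(77 + G))
T(-86) + q(92, -130) = (-5789 - 86 + (-86)²) - 168 = (-5789 - 86 + 7396) - 168 = 1521 - 168 = 1353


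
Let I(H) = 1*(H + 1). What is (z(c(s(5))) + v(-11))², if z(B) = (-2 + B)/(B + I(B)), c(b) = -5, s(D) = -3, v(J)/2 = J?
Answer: 36481/81 ≈ 450.38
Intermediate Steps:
I(H) = 1 + H (I(H) = 1*(1 + H) = 1 + H)
v(J) = 2*J
z(B) = (-2 + B)/(1 + 2*B) (z(B) = (-2 + B)/(B + (1 + B)) = (-2 + B)/(1 + 2*B))
(z(c(s(5))) + v(-11))² = ((-2 - 5)/(1 + 2*(-5)) + 2*(-11))² = (-7/(1 - 10) - 22)² = (-7/(-9) - 22)² = (-⅑*(-7) - 22)² = (7/9 - 22)² = (-191/9)² = 36481/81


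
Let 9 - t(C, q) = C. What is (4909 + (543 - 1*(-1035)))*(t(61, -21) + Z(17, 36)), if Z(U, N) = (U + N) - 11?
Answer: -64870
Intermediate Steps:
t(C, q) = 9 - C
Z(U, N) = -11 + N + U (Z(U, N) = (N + U) - 11 = -11 + N + U)
(4909 + (543 - 1*(-1035)))*(t(61, -21) + Z(17, 36)) = (4909 + (543 - 1*(-1035)))*((9 - 1*61) + (-11 + 36 + 17)) = (4909 + (543 + 1035))*((9 - 61) + 42) = (4909 + 1578)*(-52 + 42) = 6487*(-10) = -64870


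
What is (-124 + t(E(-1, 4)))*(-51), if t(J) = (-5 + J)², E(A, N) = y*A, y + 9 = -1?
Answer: 5049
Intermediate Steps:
y = -10 (y = -9 - 1 = -10)
E(A, N) = -10*A
(-124 + t(E(-1, 4)))*(-51) = (-124 + (-5 - 10*(-1))²)*(-51) = (-124 + (-5 + 10)²)*(-51) = (-124 + 5²)*(-51) = (-124 + 25)*(-51) = -99*(-51) = 5049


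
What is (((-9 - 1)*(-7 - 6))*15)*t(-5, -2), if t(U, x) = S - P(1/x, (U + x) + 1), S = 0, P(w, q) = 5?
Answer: -9750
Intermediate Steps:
t(U, x) = -5 (t(U, x) = 0 - 1*5 = 0 - 5 = -5)
(((-9 - 1)*(-7 - 6))*15)*t(-5, -2) = (((-9 - 1)*(-7 - 6))*15)*(-5) = (-10*(-13)*15)*(-5) = (130*15)*(-5) = 1950*(-5) = -9750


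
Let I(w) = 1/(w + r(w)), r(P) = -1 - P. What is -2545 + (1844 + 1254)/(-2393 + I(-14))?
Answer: -3047914/1197 ≈ -2546.3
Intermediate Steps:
I(w) = -1 (I(w) = 1/(w + (-1 - w)) = 1/(-1) = -1)
-2545 + (1844 + 1254)/(-2393 + I(-14)) = -2545 + (1844 + 1254)/(-2393 - 1) = -2545 + 3098/(-2394) = -2545 + 3098*(-1/2394) = -2545 - 1549/1197 = -3047914/1197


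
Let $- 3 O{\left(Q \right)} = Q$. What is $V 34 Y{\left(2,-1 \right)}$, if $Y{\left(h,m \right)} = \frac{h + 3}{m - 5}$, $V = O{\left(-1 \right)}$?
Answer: $- \frac{85}{9} \approx -9.4444$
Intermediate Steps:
$O{\left(Q \right)} = - \frac{Q}{3}$
$V = \frac{1}{3}$ ($V = \left(- \frac{1}{3}\right) \left(-1\right) = \frac{1}{3} \approx 0.33333$)
$Y{\left(h,m \right)} = \frac{3 + h}{-5 + m}$
$V 34 Y{\left(2,-1 \right)} = \frac{1}{3} \cdot 34 \frac{3 + 2}{-5 - 1} = \frac{34 \frac{1}{-6} \cdot 5}{3} = \frac{34 \left(\left(- \frac{1}{6}\right) 5\right)}{3} = \frac{34}{3} \left(- \frac{5}{6}\right) = - \frac{85}{9}$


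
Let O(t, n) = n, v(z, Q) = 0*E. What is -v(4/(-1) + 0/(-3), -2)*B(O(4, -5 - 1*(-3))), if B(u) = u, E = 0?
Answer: 0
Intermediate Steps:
v(z, Q) = 0 (v(z, Q) = 0*0 = 0)
-v(4/(-1) + 0/(-3), -2)*B(O(4, -5 - 1*(-3))) = -0*(-5 - 1*(-3)) = -0*(-5 + 3) = -0*(-2) = -1*0 = 0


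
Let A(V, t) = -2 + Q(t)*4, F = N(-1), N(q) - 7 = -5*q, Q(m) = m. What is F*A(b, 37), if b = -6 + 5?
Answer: 1752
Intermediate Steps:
N(q) = 7 - 5*q
b = -1
F = 12 (F = 7 - 5*(-1) = 7 + 5 = 12)
A(V, t) = -2 + 4*t (A(V, t) = -2 + t*4 = -2 + 4*t)
F*A(b, 37) = 12*(-2 + 4*37) = 12*(-2 + 148) = 12*146 = 1752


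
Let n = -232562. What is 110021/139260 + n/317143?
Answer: 2505805883/44165334180 ≈ 0.056737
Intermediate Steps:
110021/139260 + n/317143 = 110021/139260 - 232562/317143 = 2505805883/44165334180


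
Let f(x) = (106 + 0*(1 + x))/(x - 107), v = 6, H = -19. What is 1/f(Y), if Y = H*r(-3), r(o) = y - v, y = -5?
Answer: 51/53 ≈ 0.96226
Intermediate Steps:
r(o) = -11 (r(o) = -5 - 1*6 = -5 - 6 = -11)
Y = 209 (Y = -19*(-11) = 209)
f(x) = 106/(-107 + x) (f(x) = (106 + 0)/(-107 + x) = 106/(-107 + x))
1/f(Y) = 1/(106/(-107 + 209)) = 1/(106/102) = 1/(106*(1/102)) = 1/(53/51) = 51/53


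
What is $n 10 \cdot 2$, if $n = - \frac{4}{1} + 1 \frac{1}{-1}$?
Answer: $-100$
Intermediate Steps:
$n = -5$ ($n = \left(-4\right) 1 + 1 \left(-1\right) = -4 - 1 = -5$)
$n 10 \cdot 2 = \left(-5\right) 10 \cdot 2 = \left(-50\right) 2 = -100$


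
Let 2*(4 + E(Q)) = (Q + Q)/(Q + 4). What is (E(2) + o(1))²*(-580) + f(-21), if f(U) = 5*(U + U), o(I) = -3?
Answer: -233890/9 ≈ -25988.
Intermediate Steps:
E(Q) = -4 + Q/(4 + Q) (E(Q) = -4 + ((Q + Q)/(Q + 4))/2 = -4 + ((2*Q)/(4 + Q))/2 = -4 + (2*Q/(4 + Q))/2 = -4 + Q/(4 + Q))
f(U) = 10*U (f(U) = 5*(2*U) = 10*U)
(E(2) + o(1))²*(-580) + f(-21) = ((-16 - 3*2)/(4 + 2) - 3)²*(-580) + 10*(-21) = ((-16 - 6)/6 - 3)²*(-580) - 210 = ((⅙)*(-22) - 3)²*(-580) - 210 = (-11/3 - 3)²*(-580) - 210 = (-20/3)²*(-580) - 210 = (400/9)*(-580) - 210 = -232000/9 - 210 = -233890/9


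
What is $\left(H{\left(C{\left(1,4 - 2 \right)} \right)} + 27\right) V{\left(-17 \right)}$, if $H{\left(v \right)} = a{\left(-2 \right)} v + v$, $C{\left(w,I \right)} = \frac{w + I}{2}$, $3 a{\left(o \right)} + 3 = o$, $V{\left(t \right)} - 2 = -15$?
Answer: $-338$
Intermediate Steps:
$V{\left(t \right)} = -13$ ($V{\left(t \right)} = 2 - 15 = -13$)
$a{\left(o \right)} = -1 + \frac{o}{3}$
$C{\left(w,I \right)} = \frac{I}{2} + \frac{w}{2}$ ($C{\left(w,I \right)} = \left(I + w\right) \frac{1}{2} = \frac{I}{2} + \frac{w}{2}$)
$H{\left(v \right)} = - \frac{2 v}{3}$ ($H{\left(v \right)} = \left(-1 + \frac{1}{3} \left(-2\right)\right) v + v = \left(-1 - \frac{2}{3}\right) v + v = - \frac{5 v}{3} + v = - \frac{2 v}{3}$)
$\left(H{\left(C{\left(1,4 - 2 \right)} \right)} + 27\right) V{\left(-17 \right)} = \left(- \frac{2 \left(\frac{4 - 2}{2} + \frac{1}{2} \cdot 1\right)}{3} + 27\right) \left(-13\right) = \left(- \frac{2 \left(\frac{4 - 2}{2} + \frac{1}{2}\right)}{3} + 27\right) \left(-13\right) = \left(- \frac{2 \left(\frac{1}{2} \cdot 2 + \frac{1}{2}\right)}{3} + 27\right) \left(-13\right) = \left(- \frac{2 \left(1 + \frac{1}{2}\right)}{3} + 27\right) \left(-13\right) = \left(\left(- \frac{2}{3}\right) \frac{3}{2} + 27\right) \left(-13\right) = \left(-1 + 27\right) \left(-13\right) = 26 \left(-13\right) = -338$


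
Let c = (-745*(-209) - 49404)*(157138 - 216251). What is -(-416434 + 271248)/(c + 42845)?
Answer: -72593/3141864084 ≈ -2.3105e-5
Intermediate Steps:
c = -6283771013 (c = (155705 - 49404)*(-59113) = 106301*(-59113) = -6283771013)
-(-416434 + 271248)/(c + 42845) = -(-416434 + 271248)/(-6283771013 + 42845) = -(-145186)/(-6283728168) = -(-145186)*(-1)/6283728168 = -1*72593/3141864084 = -72593/3141864084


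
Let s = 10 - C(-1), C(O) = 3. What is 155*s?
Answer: 1085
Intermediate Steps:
s = 7 (s = 10 - 1*3 = 10 - 3 = 7)
155*s = 155*7 = 1085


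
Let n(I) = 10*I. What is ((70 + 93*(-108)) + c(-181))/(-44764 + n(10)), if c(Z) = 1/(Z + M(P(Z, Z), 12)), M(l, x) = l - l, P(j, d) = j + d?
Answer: 601765/2694728 ≈ 0.22331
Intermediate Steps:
P(j, d) = d + j
M(l, x) = 0
c(Z) = 1/Z (c(Z) = 1/(Z + 0) = 1/Z)
((70 + 93*(-108)) + c(-181))/(-44764 + n(10)) = ((70 + 93*(-108)) + 1/(-181))/(-44764 + 10*10) = ((70 - 10044) - 1/181)/(-44764 + 100) = (-9974 - 1/181)/(-44664) = -1805295/181*(-1/44664) = 601765/2694728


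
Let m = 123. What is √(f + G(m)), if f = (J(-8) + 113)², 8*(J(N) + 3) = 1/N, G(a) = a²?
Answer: √111515905/64 ≈ 165.00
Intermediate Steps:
J(N) = -3 + 1/(8*N)
f = 49547521/4096 (f = ((-3 + (⅛)/(-8)) + 113)² = ((-3 + (⅛)*(-⅛)) + 113)² = ((-3 - 1/64) + 113)² = (-193/64 + 113)² = (7039/64)² = 49547521/4096 ≈ 12097.)
√(f + G(m)) = √(49547521/4096 + 123²) = √(49547521/4096 + 15129) = √(111515905/4096) = √111515905/64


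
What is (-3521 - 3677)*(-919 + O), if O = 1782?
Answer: -6211874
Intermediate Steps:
(-3521 - 3677)*(-919 + O) = (-3521 - 3677)*(-919 + 1782) = -7198*863 = -6211874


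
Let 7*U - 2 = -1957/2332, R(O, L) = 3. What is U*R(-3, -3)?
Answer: 8121/16324 ≈ 0.49749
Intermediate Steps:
U = 2707/16324 (U = 2/7 + (-1957/2332)/7 = 2/7 + (-1957*1/2332)/7 = 2/7 + (1/7)*(-1957/2332) = 2/7 - 1957/16324 = 2707/16324 ≈ 0.16583)
U*R(-3, -3) = (2707/16324)*3 = 8121/16324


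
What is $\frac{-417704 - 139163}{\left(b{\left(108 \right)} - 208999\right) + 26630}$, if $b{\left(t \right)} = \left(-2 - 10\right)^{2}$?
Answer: $\frac{556867}{182225} \approx 3.0559$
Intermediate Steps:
$b{\left(t \right)} = 144$ ($b{\left(t \right)} = \left(-12\right)^{2} = 144$)
$\frac{-417704 - 139163}{\left(b{\left(108 \right)} - 208999\right) + 26630} = \frac{-417704 - 139163}{\left(144 - 208999\right) + 26630} = - \frac{556867}{-208855 + 26630} = - \frac{556867}{-182225} = \left(-556867\right) \left(- \frac{1}{182225}\right) = \frac{556867}{182225}$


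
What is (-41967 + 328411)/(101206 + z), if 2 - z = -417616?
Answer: 71611/129706 ≈ 0.55210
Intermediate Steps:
z = 417618 (z = 2 - 1*(-417616) = 2 + 417616 = 417618)
(-41967 + 328411)/(101206 + z) = (-41967 + 328411)/(101206 + 417618) = 286444/518824 = 286444*(1/518824) = 71611/129706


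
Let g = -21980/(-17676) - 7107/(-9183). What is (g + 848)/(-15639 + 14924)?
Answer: -11497810838/9671489685 ≈ -1.1888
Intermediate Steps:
g = 27288806/13526559 (g = -21980*(-1/17676) - 7107*(-1/9183) = 5495/4419 + 2369/3061 = 27288806/13526559 ≈ 2.0174)
(g + 848)/(-15639 + 14924) = (27288806/13526559 + 848)/(-15639 + 14924) = (11497810838/13526559)/(-715) = (11497810838/13526559)*(-1/715) = -11497810838/9671489685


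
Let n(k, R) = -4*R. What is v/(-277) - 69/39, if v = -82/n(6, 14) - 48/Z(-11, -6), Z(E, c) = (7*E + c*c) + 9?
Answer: -179467/100828 ≈ -1.7799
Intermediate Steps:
Z(E, c) = 9 + c**2 + 7*E (Z(E, c) = (7*E + c**2) + 9 = (c**2 + 7*E) + 9 = 9 + c**2 + 7*E)
v = 83/28 (v = -82/((-4*14)) - 48/(9 + (-6)**2 + 7*(-11)) = -82/(-56) - 48/(9 + 36 - 77) = -82*(-1/56) - 48/(-32) = 41/28 - 48*(-1/32) = 41/28 + 3/2 = 83/28 ≈ 2.9643)
v/(-277) - 69/39 = (83/28)/(-277) - 69/39 = (83/28)*(-1/277) - 69*1/39 = -83/7756 - 23/13 = -179467/100828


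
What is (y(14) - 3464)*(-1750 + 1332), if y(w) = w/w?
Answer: 1447534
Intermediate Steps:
y(w) = 1
(y(14) - 3464)*(-1750 + 1332) = (1 - 3464)*(-1750 + 1332) = -3463*(-418) = 1447534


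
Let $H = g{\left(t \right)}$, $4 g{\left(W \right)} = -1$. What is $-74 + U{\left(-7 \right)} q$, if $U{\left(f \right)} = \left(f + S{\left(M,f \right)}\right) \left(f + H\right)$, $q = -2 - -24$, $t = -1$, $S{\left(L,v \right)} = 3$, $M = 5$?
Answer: $564$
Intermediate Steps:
$q = 22$ ($q = -2 + 24 = 22$)
$g{\left(W \right)} = - \frac{1}{4}$ ($g{\left(W \right)} = \frac{1}{4} \left(-1\right) = - \frac{1}{4}$)
$H = - \frac{1}{4} \approx -0.25$
$U{\left(f \right)} = \left(3 + f\right) \left(- \frac{1}{4} + f\right)$ ($U{\left(f \right)} = \left(f + 3\right) \left(f - \frac{1}{4}\right) = \left(3 + f\right) \left(- \frac{1}{4} + f\right)$)
$-74 + U{\left(-7 \right)} q = -74 + \left(- \frac{3}{4} + \left(-7\right)^{2} + \frac{11}{4} \left(-7\right)\right) 22 = -74 + \left(- \frac{3}{4} + 49 - \frac{77}{4}\right) 22 = -74 + 29 \cdot 22 = -74 + 638 = 564$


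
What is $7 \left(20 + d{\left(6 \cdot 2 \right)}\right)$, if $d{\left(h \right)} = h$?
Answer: $224$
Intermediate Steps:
$7 \left(20 + d{\left(6 \cdot 2 \right)}\right) = 7 \left(20 + 6 \cdot 2\right) = 7 \left(20 + 12\right) = 7 \cdot 32 = 224$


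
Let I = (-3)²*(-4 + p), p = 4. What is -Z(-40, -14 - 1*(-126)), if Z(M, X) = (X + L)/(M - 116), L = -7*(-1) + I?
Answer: 119/156 ≈ 0.76282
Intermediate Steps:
I = 0 (I = (-3)²*(-4 + 4) = 9*0 = 0)
L = 7 (L = -7*(-1) + 0 = 7 + 0 = 7)
Z(M, X) = (7 + X)/(-116 + M) (Z(M, X) = (X + 7)/(M - 116) = (7 + X)/(-116 + M))
-Z(-40, -14 - 1*(-126)) = -(7 + (-14 - 1*(-126)))/(-116 - 40) = -(7 + (-14 + 126))/(-156) = -(-1)*(7 + 112)/156 = -(-1)*119/156 = -1*(-119/156) = 119/156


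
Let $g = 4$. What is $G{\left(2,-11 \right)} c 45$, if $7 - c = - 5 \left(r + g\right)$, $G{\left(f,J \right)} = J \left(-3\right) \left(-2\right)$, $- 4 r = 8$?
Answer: $-50490$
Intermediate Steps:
$r = -2$ ($r = \left(- \frac{1}{4}\right) 8 = -2$)
$G{\left(f,J \right)} = 6 J$ ($G{\left(f,J \right)} = - 3 J \left(-2\right) = 6 J$)
$c = 17$ ($c = 7 - - 5 \left(-2 + 4\right) = 7 - \left(-5\right) 2 = 7 - -10 = 7 + 10 = 17$)
$G{\left(2,-11 \right)} c 45 = 6 \left(-11\right) 17 \cdot 45 = \left(-66\right) 17 \cdot 45 = \left(-1122\right) 45 = -50490$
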